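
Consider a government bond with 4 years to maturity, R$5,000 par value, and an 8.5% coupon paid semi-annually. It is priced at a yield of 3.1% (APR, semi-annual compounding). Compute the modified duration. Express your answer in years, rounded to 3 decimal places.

3.473 years

Periodic yield y = 0.0155. First find Macaulay duration:
  t   CF        PV=CF/(1+0.0155)^t    t·PV
  1       212.50       209.2565       209.2565
  2       212.50       206.0626       412.1251
  3       212.50       202.9173       608.7520
  4       212.50       199.8201       799.2805
  5       212.50       196.7702       983.8509
  6       212.50       193.7668     1,162.6008
  7       212.50       190.8093     1,335.6648
  8     5,212.50     4,608.9993    36,871.9947
  Σ                  6,008.4021    42,383.5254
P = 6,008.4021; Macaulay duration = 42,383.5254 / 6,008.4021 = 7.05404 half-year periods = 3.52702 years.
Modified duration = D_Mac / (1 + y) = 3.52702 / 1.0155 = 3.47319 years.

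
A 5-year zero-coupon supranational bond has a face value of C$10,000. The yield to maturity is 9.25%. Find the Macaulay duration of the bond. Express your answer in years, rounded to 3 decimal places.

5.000 years

A zero-coupon bond has a single cash flow at maturity, so its Macaulay duration equals its maturity: 5 years.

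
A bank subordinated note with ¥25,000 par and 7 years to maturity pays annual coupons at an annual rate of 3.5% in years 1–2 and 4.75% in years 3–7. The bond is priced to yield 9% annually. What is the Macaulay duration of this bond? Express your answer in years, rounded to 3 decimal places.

6.113 years

Periodic yield y = 0.09. Discount each cash flow and weight by its year:
  t   CF        PV=CF/(1+0.09)^t    t·PV
  1       875.00       802.7523       802.7523
  2       875.00       736.4700     1,472.9400
  3     1,187.50       916.9679     2,750.9036
  4     1,187.50       841.2549     3,365.0198
  5     1,187.50       771.7935     3,858.9676
  6     1,187.50       708.0675     4,248.4047
  7    26,187.50    14,325.4593   100,278.2150
  Σ                 19,102.7654   116,777.2030
Price P = Σ PV = 19,102.7654.
Macaulay duration = Σ(t·PV) / P = 116,777.2030 / 19,102.7654 = 6.11310 years.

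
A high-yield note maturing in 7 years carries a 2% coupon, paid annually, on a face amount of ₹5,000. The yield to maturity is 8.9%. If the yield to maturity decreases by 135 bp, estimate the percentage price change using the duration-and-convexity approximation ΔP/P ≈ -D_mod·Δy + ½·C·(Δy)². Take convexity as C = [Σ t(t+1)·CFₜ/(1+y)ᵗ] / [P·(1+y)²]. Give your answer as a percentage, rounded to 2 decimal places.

+8.42%

With y = 0.089:
  t   CF        PV=CF/(1+0.089)^t    t·PV        t(t+1)·PV
  1       100.00        91.8274        91.8274         183.6547
  2       100.00        84.3226       168.6453         505.9359
  3       100.00        77.4313       232.2938         929.1752
  4       100.00        71.1031       284.4124       1,422.0618
  5       100.00        65.2921       326.4605       1,958.7628
  6       100.00        59.9560       359.7361       2,518.1524
  7     5,100.00     2,807.8572    19,655.0004     157,240.0035
  Σ                  3,257.7897    21,118.3758     164,757.7464
P = 3,257.7897; D_Mac = 6.48242 yrs; D_mod = 5.95264 yrs; C = 42.64489.
Duration effect: -5.95264 × (-0.0135) = +0.080361
Convexity effect: 0.5 × 42.64489 × (-0.0135)² = +0.0038860
ΔP/P ≈ +0.080361 + 0.0038860 = +0.084247 = +8.4247%.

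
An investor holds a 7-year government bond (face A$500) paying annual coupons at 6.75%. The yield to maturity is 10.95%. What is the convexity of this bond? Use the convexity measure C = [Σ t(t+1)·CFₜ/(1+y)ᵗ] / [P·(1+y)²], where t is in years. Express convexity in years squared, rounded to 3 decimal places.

With y = 0.1095:
  t   CF        PV=CF/(1+0.1095)^t    t·PV        t(t+1)·PV
  1        33.75        30.4191        30.4191          60.8382
  2        33.75        27.4170        54.8339         164.5017
  3        33.75        24.7111        74.1333         296.5330
  4        33.75        22.2723        89.0891         445.4455
  5        33.75        20.0742       100.3708         602.2246
  6        33.75        18.0930       108.5578         759.9049
  7       533.75       257.8973     1,805.2809      14,442.2470
  Σ                    400.8838     2,262.6849      16,771.6950
P = 400.8838.
Convexity = Σ t(t+1)·PV / [P·(1+y)²] = 16,771.6950 / (400.8838 × 1.230990) = 33.98629.

33.986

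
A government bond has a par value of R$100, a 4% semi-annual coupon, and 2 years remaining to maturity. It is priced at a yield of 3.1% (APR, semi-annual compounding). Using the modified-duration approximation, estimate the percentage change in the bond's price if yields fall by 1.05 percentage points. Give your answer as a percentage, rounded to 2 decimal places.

+2.01%

Periodic yield y = 0.0155. Modified duration first:
  t   CF        PV=CF/(1+0.0155)^t    t·PV
  1         2.00         1.9695         1.9695
  2         2.00         1.9394         3.8788
  3         2.00         1.9098         5.7294
  4       102.00        95.9137       383.6546
  Σ                    101.7324       395.2324
P = 101.7324; D_Mac = 3.88502 half-year periods = 1.94251 yrs; D_mod = 1.94251/(1+0.0155) = 1.91286 yrs.
ΔP/P ≈ -D_mod · Δy = -1.91286 × (-0.0105) = +0.020085 = +2.0085%.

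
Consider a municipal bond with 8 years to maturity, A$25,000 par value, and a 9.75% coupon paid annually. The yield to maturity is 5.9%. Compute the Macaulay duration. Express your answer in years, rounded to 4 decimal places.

Periodic yield y = 0.059. Discount each cash flow and weight by its year:
  t   CF        PV=CF/(1+0.059)^t    t·PV
  1     2,437.50     2,301.6997     2,301.6997
  2     2,437.50     2,173.4653     4,346.9305
  3     2,437.50     2,052.3751     6,157.1254
  4     2,437.50     1,938.0313     7,752.1251
  5     2,437.50     1,830.0579     9,150.2894
  6     2,437.50     1,728.1000    10,368.5998
  7     2,437.50     1,631.8224    11,422.7571
  8    27,437.50    17,345.1019   138,760.8156
  Σ                 31,000.6536   190,260.3427
Price P = Σ PV = 31,000.6536.
Macaulay duration = Σ(t·PV) / P = 190,260.3427 / 31,000.6536 = 6.13730 years.

6.1373 years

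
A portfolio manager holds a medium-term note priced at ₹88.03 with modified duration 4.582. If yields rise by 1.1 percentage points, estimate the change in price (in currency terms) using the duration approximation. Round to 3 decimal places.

-₹4.437

Duration approximation: ΔP/P ≈ -D_mod · Δy = -4.582 × (+0.011) = -0.050402.
ΔP ≈ 88.03 × (-0.050402) = -4.43688806.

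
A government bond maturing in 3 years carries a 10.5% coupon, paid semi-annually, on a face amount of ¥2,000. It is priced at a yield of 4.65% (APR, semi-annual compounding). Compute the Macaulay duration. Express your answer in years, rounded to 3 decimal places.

Periodic yield y = 0.02325. Discount each cash flow and weight by its period:
  t   CF        PV=CF/(1+0.02325)^t    t·PV
  1       105.00       102.6142       102.6142
  2       105.00       100.2826       200.5653
  3       105.00        98.0041       294.0122
  4       105.00        95.7772       383.1089
  5       105.00        93.6010       468.0050
  6     2,105.00     1,833.8406    11,003.0435
  Σ                  2,324.1197    12,451.3492
Price P = Σ PV = 2,324.1197.
Macaulay duration = Σ(t·PV) / P = 12,451.3492 / 2,324.1197 = 5.35745 half-year periods.
In years: 5.35745 / 2 = 2.67872 years.

2.679 years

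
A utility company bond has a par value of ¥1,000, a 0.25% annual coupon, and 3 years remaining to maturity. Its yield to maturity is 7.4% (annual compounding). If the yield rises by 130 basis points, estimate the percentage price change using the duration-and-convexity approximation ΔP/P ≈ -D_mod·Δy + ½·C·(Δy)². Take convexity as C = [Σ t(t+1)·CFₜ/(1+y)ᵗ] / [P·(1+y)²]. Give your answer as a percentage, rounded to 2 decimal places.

With y = 0.074:
  t   CF        PV=CF/(1+0.074)^t    t·PV        t(t+1)·PV
  1         2.50         2.3277         2.3277           4.6555
  2         2.50         2.1674         4.3347          13.0042
  3     1,002.50       809.2292     2,427.6876       9,710.7502
  Σ                    813.7243     2,434.3500       9,728.4099
P = 813.7243; D_Mac = 2.99162 yrs; D_mod = 2.78549 yrs; C = 10.36468.
Duration effect: -2.78549 × (+0.013) = -0.036211
Convexity effect: 0.5 × 10.36468 × (0.013)² = +0.0008758
ΔP/P ≈ -0.036211 + 0.0008758 = -0.035336 = -3.5336%.

-3.53%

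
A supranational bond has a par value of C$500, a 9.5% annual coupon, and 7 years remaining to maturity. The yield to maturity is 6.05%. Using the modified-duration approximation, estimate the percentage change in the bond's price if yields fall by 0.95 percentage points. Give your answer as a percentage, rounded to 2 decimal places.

+4.98%

Periodic yield y = 0.0605. Modified duration first:
  t   CF        PV=CF/(1+0.0605)^t    t·PV
  1        47.50        44.7902        44.7902
  2        47.50        42.2350        84.4700
  3        47.50        39.8255       119.4766
  4        47.50        37.5535       150.2142
  5        47.50        35.4112       177.0558
  6        47.50        33.3910       200.3461
  7       547.50       362.9188     2,540.4313
  Σ                    596.1252     3,316.7841
P = 596.1252; D_Mac = 5.56391 yrs; D_mod = 5.56391/(1+0.0605) = 5.24649 yrs.
ΔP/P ≈ -D_mod · Δy = -5.24649 × (-0.0095) = +0.049842 = +4.9842%.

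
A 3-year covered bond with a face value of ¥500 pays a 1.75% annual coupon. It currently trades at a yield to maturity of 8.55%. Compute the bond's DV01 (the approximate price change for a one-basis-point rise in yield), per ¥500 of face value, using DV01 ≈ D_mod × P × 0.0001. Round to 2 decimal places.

Periodic yield y = 0.0855.
  t   CF        PV=CF/(1+0.0855)^t    t·PV
  1         8.75         8.0608         8.0608
  2         8.75         7.4259        14.8518
  3       508.75       397.7544     1,193.2631
  Σ                    413.2410     1,216.1756
P = 413.2410; D_Mac = 2.94302 yrs; D_mod = 2.71121 yrs.
DV01 ≈ 2.71121 × 413.2410 × 0.0001 = 0.112038.

¥0.11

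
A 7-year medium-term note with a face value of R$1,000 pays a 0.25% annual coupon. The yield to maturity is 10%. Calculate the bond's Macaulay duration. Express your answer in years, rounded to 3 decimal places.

Periodic yield y = 0.1. Discount each cash flow and weight by its year:
  t   CF        PV=CF/(1+0.1)^t    t·PV
  1         2.50         2.2727         2.2727
  2         2.50         2.0661         4.1322
  3         2.50         1.8783         5.6349
  4         2.50         1.7075         6.8301
  5         2.50         1.5523         7.7615
  6         2.50         1.4112         8.4671
  7     1,002.50       514.4410     3,601.0871
  Σ                    525.3292     3,636.1857
Price P = Σ PV = 525.3292.
Macaulay duration = Σ(t·PV) / P = 3,636.1857 / 525.3292 = 6.92173 years.

6.922 years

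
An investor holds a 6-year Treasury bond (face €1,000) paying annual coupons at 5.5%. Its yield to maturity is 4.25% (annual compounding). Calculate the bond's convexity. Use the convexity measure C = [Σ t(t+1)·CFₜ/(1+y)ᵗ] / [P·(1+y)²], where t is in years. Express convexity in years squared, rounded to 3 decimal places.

With y = 0.0425:
  t   CF        PV=CF/(1+0.0425)^t    t·PV        t(t+1)·PV
  1        55.00        52.7578        52.7578         105.5156
  2        55.00        50.6070       101.2140         303.6420
  3        55.00        48.5439       145.6316         582.5266
  4        55.00        46.5649       186.2595         931.2975
  5        55.00        44.6665       223.3327       1,339.9964
  6     1,055.00       821.8567     4,931.1399      34,517.9796
  Σ                  1,064.9967     5,640.3356      37,780.9576
P = 1,064.9967.
Convexity = Σ t(t+1)·PV / [P·(1+y)²] = 37,780.9576 / (1,064.9967 × 1.086806) = 32.64168.

32.642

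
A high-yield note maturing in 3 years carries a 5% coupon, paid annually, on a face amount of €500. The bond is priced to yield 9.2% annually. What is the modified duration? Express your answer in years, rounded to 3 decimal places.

2.611 years

Periodic yield y = 0.092. First find Macaulay duration:
  t   CF        PV=CF/(1+0.092)^t    t·PV
  1        25.00        22.8938        22.8938
  2        25.00        20.9650        41.9300
  3       525.00       403.1730     1,209.5189
  Σ                    447.0317     1,274.3426
P = 447.0317; Macaulay duration = 1,274.3426 / 447.0317 = 2.85068 years.
Modified duration = D_Mac / (1 + y) = 2.85068 / 1.092 = 2.61051 years.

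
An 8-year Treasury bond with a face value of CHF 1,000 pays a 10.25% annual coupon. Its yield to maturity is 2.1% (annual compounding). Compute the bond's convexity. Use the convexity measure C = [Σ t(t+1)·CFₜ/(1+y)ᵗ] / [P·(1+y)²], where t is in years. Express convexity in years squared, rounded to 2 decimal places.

With y = 0.021:
  t   CF        PV=CF/(1+0.021)^t    t·PV        t(t+1)·PV
  1       102.50       100.3918       100.3918         200.7835
  2       102.50        98.3269       196.6538         589.9614
  3       102.50        96.3045       288.9135       1,155.6542
  4       102.50        94.3237       377.2949       1,886.4743
  5       102.50        92.3837       461.9183       2,771.5097
  6       102.50        90.4835       542.9010       3,800.3072
  7       102.50        88.6224       620.3570       4,962.8563
  8     1,102.50       933.6254     7,469.0033      67,221.0293
  Σ                  1,594.4619    10,057.4336      82,588.5759
P = 1,594.4619.
Convexity = Σ t(t+1)·PV / [P·(1+y)²] = 82,588.5759 / (1,594.4619 × 1.042441) = 49.68832.

49.69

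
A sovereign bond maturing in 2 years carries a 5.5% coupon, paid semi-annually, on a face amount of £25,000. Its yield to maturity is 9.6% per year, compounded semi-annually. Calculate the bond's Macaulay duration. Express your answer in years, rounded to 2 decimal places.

Periodic yield y = 0.048. Discount each cash flow and weight by its period:
  t   CF        PV=CF/(1+0.048)^t    t·PV
  1       687.50       656.0115       656.0115
  2       687.50       625.9651     1,251.9302
  3       687.50       597.2950     1,791.8849
  4    25,687.50    21,294.9541    85,179.8165
  Σ                 23,174.2257    88,879.6431
Price P = Σ PV = 23,174.2257.
Macaulay duration = Σ(t·PV) / P = 88,879.6431 / 23,174.2257 = 3.83528 half-year periods.
In years: 3.83528 / 2 = 1.91764 years.

1.92 years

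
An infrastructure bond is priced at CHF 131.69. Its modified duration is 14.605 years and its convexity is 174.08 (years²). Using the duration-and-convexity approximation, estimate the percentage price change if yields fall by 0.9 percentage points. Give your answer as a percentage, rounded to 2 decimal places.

+13.85%

Duration effect: -D_mod·Δy = -14.605 × (-0.009) = +0.131445
Convexity effect: ½·C·(Δy)² = 0.5 × 174.08 × (-0.009)² = +0.00705024
ΔP/P ≈ +0.131445 + 0.00705024 = +0.13849524
= +13.849524%.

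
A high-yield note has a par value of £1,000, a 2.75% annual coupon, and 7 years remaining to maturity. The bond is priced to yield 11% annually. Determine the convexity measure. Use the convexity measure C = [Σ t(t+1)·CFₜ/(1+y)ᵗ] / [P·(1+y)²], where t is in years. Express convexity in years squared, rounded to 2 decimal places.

39.32

With y = 0.11:
  t   CF        PV=CF/(1+0.11)^t    t·PV        t(t+1)·PV
  1        27.50        24.7748        24.7748          49.5495
  2        27.50        22.3196        44.6392         133.9177
  3        27.50        20.1078        60.3233         241.2932
  4        27.50        18.1151        72.4604         362.3020
  5        27.50        16.3199        81.5996         489.5973
  6        27.50        14.7026        88.2157         617.5102
  7     1,027.50       494.9040     3,464.3281      27,714.6250
  Σ                    611.2438     3,836.3411      29,608.7949
P = 611.2438.
Convexity = Σ t(t+1)·PV / [P·(1+y)²] = 29,608.7949 / (611.2438 × 1.232100) = 39.31518.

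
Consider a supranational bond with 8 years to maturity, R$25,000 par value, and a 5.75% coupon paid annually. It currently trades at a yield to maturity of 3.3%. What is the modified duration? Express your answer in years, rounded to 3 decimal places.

Periodic yield y = 0.033. First find Macaulay duration:
  t   CF        PV=CF/(1+0.033)^t    t·PV
  1     1,437.50     1,391.5779     1,391.5779
  2     1,437.50     1,347.1229     2,694.2457
  3     1,437.50     1,304.0880     3,912.2639
  4     1,437.50     1,262.4279     5,049.7114
  5     1,437.50     1,222.0986     6,110.4930
  6     1,437.50     1,183.0577     7,098.3462
  7     1,437.50     1,145.2640     8,016.8479
  8    26,437.50    20,390.0275   163,120.2204
  Σ                 29,245.6644   197,393.7064
P = 29,245.6644; Macaulay duration = 197,393.7064 / 29,245.6644 = 6.74950 years.
Modified duration = D_Mac / (1 + y) = 6.74950 / 1.033 = 6.53389 years.

6.534 years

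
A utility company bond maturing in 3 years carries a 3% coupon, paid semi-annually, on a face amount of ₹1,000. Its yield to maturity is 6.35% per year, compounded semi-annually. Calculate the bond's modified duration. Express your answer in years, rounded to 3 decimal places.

Periodic yield y = 0.03175. First find Macaulay duration:
  t   CF        PV=CF/(1+0.03175)^t    t·PV
  1        15.00        14.5384        14.5384
  2        15.00        14.0910        28.1820
  3        15.00        13.6574        40.9722
  4        15.00        13.2371        52.9485
  5        15.00        12.8298        64.1489
  6     1,015.00       841.4323     5,048.5938
  Σ                    909.7860     5,249.3837
P = 909.7860; Macaulay duration = 5,249.3837 / 909.7860 = 5.76991 half-year periods = 2.88496 years.
Modified duration = D_Mac / (1 + y) = 2.88496 / 1.03175 = 2.79618 years.

2.796 years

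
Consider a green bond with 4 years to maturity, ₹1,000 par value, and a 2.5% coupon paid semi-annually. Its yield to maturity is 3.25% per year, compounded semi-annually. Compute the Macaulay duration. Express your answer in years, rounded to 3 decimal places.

Periodic yield y = 0.01625. Discount each cash flow and weight by its period:
  t   CF        PV=CF/(1+0.01625)^t    t·PV
  1        12.50        12.3001        12.3001
  2        12.50        12.1034        24.2069
  3        12.50        11.9099        35.7297
  4        12.50        11.7195        46.8779
  5        12.50        11.5321        57.6603
  6        12.50        11.3477        68.0860
  7        12.50        11.1662        78.1635
  8     1,012.50       890.0011     7,120.0091
  Σ                    972.0800     7,443.0336
Price P = Σ PV = 972.0800.
Macaulay duration = Σ(t·PV) / P = 7,443.0336 / 972.0800 = 7.65681 half-year periods.
In years: 7.65681 / 2 = 3.82841 years.

3.828 years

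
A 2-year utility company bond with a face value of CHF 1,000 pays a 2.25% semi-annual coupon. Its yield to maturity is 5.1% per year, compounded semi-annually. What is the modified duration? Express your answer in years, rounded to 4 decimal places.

Periodic yield y = 0.0255. First find Macaulay duration:
  t   CF        PV=CF/(1+0.0255)^t    t·PV
  1        11.25        10.9703        10.9703
  2        11.25        10.6975        21.3949
  3        11.25        10.4315        31.2944
  4     1,011.25       914.3572     3,657.4287
  Σ                    946.4564     3,721.0883
P = 946.4564; Macaulay duration = 3,721.0883 / 946.4564 = 3.93160 half-year periods = 1.96580 years.
Modified duration = D_Mac / (1 + y) = 1.96580 / 1.0255 = 1.91692 years.

1.9169 years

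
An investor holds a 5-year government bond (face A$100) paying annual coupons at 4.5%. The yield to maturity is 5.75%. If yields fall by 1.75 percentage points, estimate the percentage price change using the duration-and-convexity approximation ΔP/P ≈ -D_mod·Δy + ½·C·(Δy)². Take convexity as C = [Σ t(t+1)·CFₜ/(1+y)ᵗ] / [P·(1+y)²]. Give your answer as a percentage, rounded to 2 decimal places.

+7.93%

With y = 0.0575:
  t   CF        PV=CF/(1+0.0575)^t    t·PV        t(t+1)·PV
  1         4.50         4.2553         4.2553           8.5106
  2         4.50         4.0239         8.0479          24.1437
  3         4.50         3.8051        11.4154          45.6618
  4         4.50         3.5982        14.3930          71.9649
  5       104.50        79.0159       395.0794       2,370.4766
  Σ                     94.6985       433.1911       2,520.7576
P = 94.6985; D_Mac = 4.57442 yrs; D_mod = 4.32569 yrs; C = 23.80274.
Duration effect: -4.32569 × (-0.0175) = +0.075700
Convexity effect: 0.5 × 23.80274 × (-0.0175)² = +0.0036448
ΔP/P ≈ +0.075700 + 0.0036448 = +0.079344 = +7.9344%.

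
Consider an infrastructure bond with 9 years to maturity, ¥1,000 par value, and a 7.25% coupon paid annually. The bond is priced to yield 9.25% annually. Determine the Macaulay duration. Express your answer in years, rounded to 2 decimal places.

6.76 years

Periodic yield y = 0.0925. Discount each cash flow and weight by its year:
  t   CF        PV=CF/(1+0.0925)^t    t·PV
  1        72.50        66.3616        66.3616
  2        72.50        60.7428       121.4857
  3        72.50        55.5999       166.7996
  4        72.50        50.8923       203.5693
  5        72.50        46.5834       232.9168
  6        72.50        42.6392       255.8354
  7        72.50        39.0290       273.2033
  8        72.50        35.7245       285.7962
  9     1,072.50       483.7314     4,353.5827
  Σ                    881.3041     5,959.5504
Price P = Σ PV = 881.3041.
Macaulay duration = Σ(t·PV) / P = 5,959.5504 / 881.3041 = 6.76220 years.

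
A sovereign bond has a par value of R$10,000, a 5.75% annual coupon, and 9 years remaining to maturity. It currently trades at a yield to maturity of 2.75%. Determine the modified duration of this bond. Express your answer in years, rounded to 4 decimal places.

7.2684 years

Periodic yield y = 0.0275. First find Macaulay duration:
  t   CF        PV=CF/(1+0.0275)^t    t·PV
  1       575.00       559.6107       559.6107
  2       575.00       544.6333     1,089.2666
  3       575.00       530.0567     1,590.1702
  4       575.00       515.8703     2,063.4812
  5       575.00       502.0635     2,510.3177
  6       575.00       488.6263     2,931.7580
  7       575.00       475.5487     3,328.8411
  8       575.00       462.8212     3,702.5692
  9    10,575.00     8,284.0727    74,556.6542
  Σ                 12,363.3035    92,332.6690
P = 12,363.3035; Macaulay duration = 92,332.6690 / 12,363.3035 = 7.46828 years.
Modified duration = D_Mac / (1 + y) = 7.46828 / 1.0275 = 7.26840 years.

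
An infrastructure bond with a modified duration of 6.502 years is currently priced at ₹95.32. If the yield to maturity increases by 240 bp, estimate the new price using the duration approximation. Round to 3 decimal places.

₹80.446

Duration approximation: ΔP/P ≈ -D_mod · Δy = -6.502 × (+0.024) = -0.156048.
New price ≈ 95.32 × (1 - 0.156048) = 80.44550464.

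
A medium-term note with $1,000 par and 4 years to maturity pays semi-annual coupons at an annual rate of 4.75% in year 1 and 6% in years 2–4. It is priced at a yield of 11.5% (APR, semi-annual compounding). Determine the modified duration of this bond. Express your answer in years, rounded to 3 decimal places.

Periodic yield y = 0.0575. First find Macaulay duration:
  t   CF        PV=CF/(1+0.0575)^t    t·PV
  1        23.75        22.4586        22.4586
  2        23.75        21.2375        42.4749
  3        30.00        25.3676        76.1029
  4        30.00        23.9883        95.9533
  5        30.00        22.6840       113.4199
  6        30.00        21.4506       128.7035
  7        30.00        20.2842       141.9896
  8     1,030.00       658.5583     5,268.4663
  Σ                    816.0291     5,889.5691
P = 816.0291; Macaulay duration = 5,889.5691 / 816.0291 = 7.21735 half-year periods = 3.60868 years.
Modified duration = D_Mac / (1 + y) = 3.60868 / 1.0575 = 3.41246 years.

3.412 years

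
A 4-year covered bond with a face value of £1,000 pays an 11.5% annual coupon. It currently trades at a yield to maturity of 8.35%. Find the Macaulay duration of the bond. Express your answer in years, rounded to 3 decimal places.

3.452 years

Periodic yield y = 0.0835. Discount each cash flow and weight by its year:
  t   CF        PV=CF/(1+0.0835)^t    t·PV
  1       115.00       106.1375       106.1375
  2       115.00        97.9580       195.9160
  3       115.00        90.4089       271.2266
  4     1,115.00       809.0199     3,236.0796
  Σ                  1,103.5243     3,809.3598
Price P = Σ PV = 1,103.5243.
Macaulay duration = Σ(t·PV) / P = 3,809.3598 / 1,103.5243 = 3.45199 years.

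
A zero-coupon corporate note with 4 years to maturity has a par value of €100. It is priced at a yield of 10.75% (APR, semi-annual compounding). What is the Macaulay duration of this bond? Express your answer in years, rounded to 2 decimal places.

4.00 years

A zero-coupon bond has a single cash flow at maturity, so its Macaulay duration equals its maturity: 4 years.
(Equivalently: 8 semi-annual periods ÷ 2 = 4 years.)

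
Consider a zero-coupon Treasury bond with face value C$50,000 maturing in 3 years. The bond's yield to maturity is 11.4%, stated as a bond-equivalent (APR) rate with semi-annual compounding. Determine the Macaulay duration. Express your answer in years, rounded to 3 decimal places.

A zero-coupon bond has a single cash flow at maturity, so its Macaulay duration equals its maturity: 3 years.
(Equivalently: 6 semi-annual periods ÷ 2 = 3 years.)

3.000 years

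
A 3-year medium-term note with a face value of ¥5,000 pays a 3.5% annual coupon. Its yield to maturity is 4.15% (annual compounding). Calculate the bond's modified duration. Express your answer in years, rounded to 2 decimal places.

2.78 years

Periodic yield y = 0.0415. First find Macaulay duration:
  t   CF        PV=CF/(1+0.0415)^t    t·PV
  1       175.00       168.0269       168.0269
  2       175.00       161.3316       322.6632
  3     5,175.00     4,580.7072    13,742.1216
  Σ                  4,910.0657    14,232.8117
P = 4,910.0657; Macaulay duration = 14,232.8117 / 4,910.0657 = 2.89870 years.
Modified duration = D_Mac / (1 + y) = 2.89870 / 1.0415 = 2.78320 years.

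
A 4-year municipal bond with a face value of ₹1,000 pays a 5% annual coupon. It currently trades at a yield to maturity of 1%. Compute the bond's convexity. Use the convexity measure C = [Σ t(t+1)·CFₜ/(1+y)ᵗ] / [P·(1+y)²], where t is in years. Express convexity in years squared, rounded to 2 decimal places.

17.94

With y = 0.01:
  t   CF        PV=CF/(1+0.01)^t    t·PV        t(t+1)·PV
  1        50.00        49.5050        49.5050          99.0099
  2        50.00        49.0148        98.0296         294.0888
  3        50.00        48.5295       145.5885         582.3541
  4     1,050.00     1,009.0294     4,036.1174      20,180.5872
  Σ                  1,156.0786     4,329.2405      21,156.0400
P = 1,156.0786.
Convexity = Σ t(t+1)·PV / [P·(1+y)²] = 21,156.0400 / (1,156.0786 × 1.020100) = 17.93925.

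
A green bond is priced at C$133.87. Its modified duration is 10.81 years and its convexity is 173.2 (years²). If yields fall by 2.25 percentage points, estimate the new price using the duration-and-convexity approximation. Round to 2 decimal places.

Duration effect: -D_mod·Δy = -10.81 × (-0.0225) = +0.243225
Convexity effect: ½·C·(Δy)² = 0.5 × 173.2 × (-0.0225)² = +0.04384125
ΔP/P ≈ +0.243225 + 0.04384125 = +0.28706625
New price ≈ 133.87 × (1 + 0.28706625) = 172.2995588875.

C$172.30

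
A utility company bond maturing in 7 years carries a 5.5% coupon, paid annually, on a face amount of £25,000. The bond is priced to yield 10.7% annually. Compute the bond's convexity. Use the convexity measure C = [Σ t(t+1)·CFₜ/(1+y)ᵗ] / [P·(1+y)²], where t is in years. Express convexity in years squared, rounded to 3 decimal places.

With y = 0.107:
  t   CF        PV=CF/(1+0.107)^t    t·PV        t(t+1)·PV
  1     1,375.00     1,242.0958     1,242.0958       2,484.1915
  2     1,375.00     1,122.0377     2,244.0754       6,732.2263
  3     1,375.00     1,013.5842     3,040.7526      12,163.0105
  4     1,375.00       915.6136     3,662.4542      18,312.2711
  5     1,375.00       827.1125     4,135.5626      24,813.3755
  6     1,375.00       747.1658     4,482.9947      31,380.9627
  7    26,375.00    12,946.7011    90,626.9078     725,015.2626
  Σ                 18,814.3107   109,434.8431     820,901.3003
P = 18,814.3107.
Convexity = Σ t(t+1)·PV / [P·(1+y)²] = 820,901.3003 / (18,814.3107 × 1.225449) = 35.60470.

35.605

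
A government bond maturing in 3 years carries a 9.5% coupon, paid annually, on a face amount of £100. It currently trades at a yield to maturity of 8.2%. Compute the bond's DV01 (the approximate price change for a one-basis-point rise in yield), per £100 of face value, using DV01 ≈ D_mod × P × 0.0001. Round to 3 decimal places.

£0.026

Periodic yield y = 0.082.
  t   CF        PV=CF/(1+0.082)^t    t·PV
  1         9.50         8.7800         8.7800
  2         9.50         8.1146        16.2293
  3       109.50        86.4435       259.3305
  Σ                    103.3382       284.3398
P = 103.3382; D_Mac = 2.75155 yrs; D_mod = 2.54302 yrs.
DV01 ≈ 2.54302 × 103.3382 × 0.0001 = 0.026279.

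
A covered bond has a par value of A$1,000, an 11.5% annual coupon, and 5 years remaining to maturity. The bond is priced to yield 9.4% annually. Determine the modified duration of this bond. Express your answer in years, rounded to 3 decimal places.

Periodic yield y = 0.094. First find Macaulay duration:
  t   CF        PV=CF/(1+0.094)^t    t·PV
  1       115.00       105.1188       105.1188
  2       115.00        96.0867       192.1734
  3       115.00        87.8306       263.4918
  4       115.00        80.2839       321.1357
  5     1,115.00       711.5219     3,557.6094
  Σ                  1,080.8419     4,439.5291
P = 1,080.8419; Macaulay duration = 4,439.5291 / 1,080.8419 = 4.10747 years.
Modified duration = D_Mac / (1 + y) = 4.10747 / 1.094 = 3.75455 years.

3.755 years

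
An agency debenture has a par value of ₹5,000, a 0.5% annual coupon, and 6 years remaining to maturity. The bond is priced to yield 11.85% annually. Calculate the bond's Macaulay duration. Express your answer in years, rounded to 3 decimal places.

Periodic yield y = 0.1185. Discount each cash flow and weight by its year:
  t   CF        PV=CF/(1+0.1185)^t    t·PV
  1        25.00        22.3514        22.3514
  2        25.00        19.9833        39.9667
  3        25.00        17.8662        53.5986
  4        25.00        15.9734        63.8934
  5        25.00        14.2810        71.4052
  6     5,025.00     2,566.3751    15,398.2507
  Σ                  2,656.8304    15,649.4660
Price P = Σ PV = 2,656.8304.
Macaulay duration = Σ(t·PV) / P = 15,649.4660 / 2,656.8304 = 5.89028 years.

5.890 years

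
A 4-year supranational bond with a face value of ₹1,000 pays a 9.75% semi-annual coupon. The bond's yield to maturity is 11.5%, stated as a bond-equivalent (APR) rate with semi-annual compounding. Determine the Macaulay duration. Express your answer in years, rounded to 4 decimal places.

3.3866 years

Periodic yield y = 0.0575. Discount each cash flow and weight by its period:
  t   CF        PV=CF/(1+0.0575)^t    t·PV
  1        48.75        46.0993        46.0993
  2        48.75        43.5927        87.1854
  3        48.75        41.2224       123.6673
  4        48.75        38.9810       155.9241
  5        48.75        36.8615       184.3074
  6        48.75        34.8572       209.1431
  7        48.75        32.9619       230.7332
  8     1,048.75       670.5466     5,364.3728
  Σ                    945.1226     6,401.4325
Price P = Σ PV = 945.1226.
Macaulay duration = Σ(t·PV) / P = 6,401.4325 / 945.1226 = 6.77312 half-year periods.
In years: 6.77312 / 2 = 3.38656 years.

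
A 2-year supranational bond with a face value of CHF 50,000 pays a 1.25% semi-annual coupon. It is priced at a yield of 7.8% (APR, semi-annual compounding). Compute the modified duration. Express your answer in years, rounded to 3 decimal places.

Periodic yield y = 0.039. First find Macaulay duration:
  t   CF        PV=CF/(1+0.039)^t    t·PV
  1       312.50       300.7700       300.7700
  2       312.50       289.4802       578.9605
  3       312.50       278.6143       835.8429
  4    50,312.50    43,173.1471   172,692.5883
  Σ                 44,042.0116   174,408.1616
P = 44,042.0116; Macaulay duration = 174,408.1616 / 44,042.0116 = 3.96004 half-year periods = 1.98002 years.
Modified duration = D_Mac / (1 + y) = 1.98002 / 1.039 = 1.90570 years.

1.906 years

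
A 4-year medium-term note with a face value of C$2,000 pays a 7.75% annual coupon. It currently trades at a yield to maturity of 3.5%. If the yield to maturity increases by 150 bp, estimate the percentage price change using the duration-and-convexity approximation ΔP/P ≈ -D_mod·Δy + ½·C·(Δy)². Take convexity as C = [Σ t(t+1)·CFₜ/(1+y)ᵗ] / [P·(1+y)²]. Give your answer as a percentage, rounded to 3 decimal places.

With y = 0.035:
  t   CF        PV=CF/(1+0.035)^t    t·PV        t(t+1)·PV
  1       155.00       149.7585       149.7585         299.5169
  2       155.00       144.6942       289.3883         868.1650
  3       155.00       139.8011       419.4034       1,677.6134
  4     2,155.00     1,877.9580     7,511.8320      37,559.1600
  Σ                  2,312.2117     8,370.3821      40,404.4553
P = 2,312.2117; D_Mac = 3.62008 yrs; D_mod = 3.49766 yrs; C = 16.31252.
Duration effect: -3.49766 × (+0.015) = -0.052465
Convexity effect: 0.5 × 16.31252 × (0.015)² = +0.0018352
ΔP/P ≈ -0.052465 + 0.0018352 = -0.050630 = -5.0630%.

-5.063%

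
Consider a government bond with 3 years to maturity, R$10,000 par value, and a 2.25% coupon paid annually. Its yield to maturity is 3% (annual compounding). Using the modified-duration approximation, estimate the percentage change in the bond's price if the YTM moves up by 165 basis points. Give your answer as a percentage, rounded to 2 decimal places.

-4.70%

Periodic yield y = 0.03. Modified duration first:
  t   CF        PV=CF/(1+0.03)^t    t·PV
  1       225.00       218.4466       218.4466
  2       225.00       212.0841       424.1682
  3    10,225.00     9,357.3235    28,071.9704
  Σ                  9,787.8541    28,714.5852
P = 9,787.8541; D_Mac = 2.93370 yrs; D_mod = 2.93370/(1+0.03) = 2.84825 yrs.
ΔP/P ≈ -D_mod · Δy = -2.84825 × (+0.0165) = -0.046996 = -4.6996%.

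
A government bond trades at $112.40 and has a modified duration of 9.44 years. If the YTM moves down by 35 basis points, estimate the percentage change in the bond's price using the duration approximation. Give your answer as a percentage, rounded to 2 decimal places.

Duration approximation: ΔP/P ≈ -D_mod · Δy = -9.44 × (-0.0035) = +0.033040.
As a percentage: +3.3040%.

+3.30%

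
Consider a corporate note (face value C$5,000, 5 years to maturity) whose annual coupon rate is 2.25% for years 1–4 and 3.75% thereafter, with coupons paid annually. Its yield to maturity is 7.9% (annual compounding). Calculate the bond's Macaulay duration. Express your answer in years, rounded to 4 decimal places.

Periodic yield y = 0.079. Discount each cash flow and weight by its year:
  t   CF        PV=CF/(1+0.079)^t    t·PV
  1       112.50       104.2632       104.2632
  2       112.50        96.6295       193.2590
  3       112.50        89.5547       268.6640
  4       112.50        82.9978       331.9913
  5     5,187.50     3,546.9159    17,734.5793
  Σ                  3,920.3610    18,632.7568
Price P = Σ PV = 3,920.3610.
Macaulay duration = Σ(t·PV) / P = 18,632.7568 / 3,920.3610 = 4.75282 years.

4.7528 years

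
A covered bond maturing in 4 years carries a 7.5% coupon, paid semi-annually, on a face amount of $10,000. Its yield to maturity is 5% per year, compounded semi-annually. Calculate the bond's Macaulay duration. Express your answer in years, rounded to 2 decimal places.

Periodic yield y = 0.025. Discount each cash flow and weight by its period:
  t   CF        PV=CF/(1+0.025)^t    t·PV
  1       375.00       365.8537       365.8537
  2       375.00       356.9304       713.8608
  3       375.00       348.2248     1,044.6743
  4       375.00       339.7315     1,358.9260
  5       375.00       331.4454     1,657.2268
  6       375.00       323.3613     1,940.1679
  7       375.00       315.4745     2,208.3212
  8    10,375.00     8,515.2457    68,121.9654
  Σ                 10,896.2671    77,410.9961
Price P = Σ PV = 10,896.2671.
Macaulay duration = Σ(t·PV) / P = 77,410.9961 / 10,896.2671 = 7.10436 half-year periods.
In years: 7.10436 / 2 = 3.55218 years.

3.55 years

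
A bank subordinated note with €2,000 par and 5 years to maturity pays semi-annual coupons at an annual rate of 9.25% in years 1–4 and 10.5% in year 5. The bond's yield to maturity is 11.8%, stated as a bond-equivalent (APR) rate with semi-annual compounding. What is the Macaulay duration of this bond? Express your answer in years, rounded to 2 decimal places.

Periodic yield y = 0.059. Discount each cash flow and weight by its period:
  t   CF        PV=CF/(1+0.059)^t    t·PV
  1        92.50        87.3466        87.3466
  2        92.50        82.4802       164.9604
  3        92.50        77.8850       233.6550
  4        92.50        73.5458       294.1832
  5        92.50        69.4484       347.2418
  6        92.50        65.5792       393.4751
  7        92.50        61.9256       433.4790
  8        92.50        58.4755       467.8041
  9       105.00        62.6795       564.1157
  10    2,105.00     1,186.5676    11,865.6764
  Σ                  1,825.9334    14,851.9372
Price P = Σ PV = 1,825.9334.
Macaulay duration = Σ(t·PV) / P = 14,851.9372 / 1,825.9334 = 8.13389 half-year periods.
In years: 8.13389 / 2 = 4.06694 years.

4.07 years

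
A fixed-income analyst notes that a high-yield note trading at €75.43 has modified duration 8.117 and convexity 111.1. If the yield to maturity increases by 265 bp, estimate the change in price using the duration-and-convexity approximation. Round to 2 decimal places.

Duration effect: -D_mod·Δy = -8.117 × (+0.0265) = -0.2151005
Convexity effect: ½·C·(Δy)² = 0.5 × 111.1 × (0.0265)² = +0.0390099875
ΔP/P ≈ -0.2151005 + 0.0390099875 = -0.1760905125
ΔP ≈ 75.43 × (-0.1760905125) = -13.282507357875.

-€13.28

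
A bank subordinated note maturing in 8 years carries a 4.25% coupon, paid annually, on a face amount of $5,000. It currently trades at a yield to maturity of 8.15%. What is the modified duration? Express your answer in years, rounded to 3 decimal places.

6.268 years

Periodic yield y = 0.0815. First find Macaulay duration:
  t   CF        PV=CF/(1+0.0815)^t    t·PV
  1       212.50       196.4864       196.4864
  2       212.50       181.6795       363.3590
  3       212.50       167.9884       503.9653
  4       212.50       155.3291       621.3164
  5       212.50       143.6238       718.1188
  6       212.50       132.8005       796.8031
  7       212.50       122.7929       859.5503
  8     5,212.50     2,785.0557    22,280.4452
  Σ                  3,885.7562    26,340.0446
P = 3,885.7562; Macaulay duration = 26,340.0446 / 3,885.7562 = 6.77861 years.
Modified duration = D_Mac / (1 + y) = 6.77861 / 1.0815 = 6.26779 years.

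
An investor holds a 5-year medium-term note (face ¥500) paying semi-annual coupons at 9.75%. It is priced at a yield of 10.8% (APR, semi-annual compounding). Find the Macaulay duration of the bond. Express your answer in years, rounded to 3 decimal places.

4.052 years

Periodic yield y = 0.054. Discount each cash flow and weight by its period:
  t   CF        PV=CF/(1+0.054)^t    t·PV
  1       24.375        23.1262        23.1262
  2       24.375        21.9414        43.8827
  3       24.375        20.8172        62.4517
  4       24.375        19.7507        79.0027
  5       24.375        18.7388        93.6940
  6       24.375        17.7787       106.6724
  7       24.375        16.8679       118.0751
  8       24.375        16.0037       128.0294
  9       24.375        15.1838       136.6538
  10     524.375       309.9102     3,099.1020
  Σ                    480.1185     3,890.6900
Price P = Σ PV = 480.1185.
Macaulay duration = Σ(t·PV) / P = 3,890.6900 / 480.1185 = 8.10360 half-year periods.
In years: 8.10360 / 2 = 4.05180 years.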